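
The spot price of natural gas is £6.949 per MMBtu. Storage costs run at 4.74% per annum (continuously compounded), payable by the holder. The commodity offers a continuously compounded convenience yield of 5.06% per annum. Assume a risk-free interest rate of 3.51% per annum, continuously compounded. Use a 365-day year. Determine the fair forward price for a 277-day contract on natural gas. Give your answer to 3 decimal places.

£7.119 per MMBtu

Net carry = r + u − y = 0.0351 + 0.0474 − 0.0506 = 0.0319
F = S·e^((r+u−y)T) = 6.949 · e^(0.0319 × 277/365) = 6.949 · e^0.024209
= 6.949 × 1.024504 = £7.119 per MMBtu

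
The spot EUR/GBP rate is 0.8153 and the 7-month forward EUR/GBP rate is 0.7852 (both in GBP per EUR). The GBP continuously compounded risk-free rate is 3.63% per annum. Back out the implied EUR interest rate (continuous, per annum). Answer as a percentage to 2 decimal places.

F = S·e^((r_GBP − r_EUR)T) ⇒ r_EUR = r_GBP − ln(F/S)/T
ln(0.7852/0.8153) = -0.037618; /(7/12) = -0.064488
r_EUR = 0.0363 + 0.064488 = 0.100788
r_EUR = 10.08%

10.08%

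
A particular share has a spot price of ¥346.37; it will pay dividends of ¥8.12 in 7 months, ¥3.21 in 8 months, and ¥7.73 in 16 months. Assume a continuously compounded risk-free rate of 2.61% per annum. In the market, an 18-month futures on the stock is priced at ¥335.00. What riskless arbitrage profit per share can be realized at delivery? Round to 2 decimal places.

PV(dividends) I = 8.12·e^(−0.0261·7/12) + 3.21·e^(−0.0261·8/12) + 7.73·e^(−0.0261·16/12) = 18.6176
Fair futures F* = (S − I)·e^(rT) = (346.37 − 18.6176)·e^0.039150 = 327.7524 × 1.039926 = 340.8382
Market ¥335.00 < fair 340.8382: forward underpriced → reverse cash-and-carry (short the stock, invest proceeds at r, pay the dividends, go long the forward).
Profit at T = |F_mkt − F*| = |335.00 − 340.8382| = ¥5.84 per share

¥5.84 per share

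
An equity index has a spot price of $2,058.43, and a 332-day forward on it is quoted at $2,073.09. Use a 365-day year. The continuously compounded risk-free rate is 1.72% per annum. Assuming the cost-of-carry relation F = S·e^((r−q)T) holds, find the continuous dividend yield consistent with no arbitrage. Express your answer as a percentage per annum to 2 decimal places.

From F = S·e^((r−q)T): (r − q) = ln(F/S)/T
ln(2073.09/2058.43) = ln(1.007122) = 0.007097
(r − q) = 0.007097 / (332/365) = 0.007802
q = r − ln(F/S)/T = 0.0172 − 0.007802 = 0.009398
q = 0.94%

0.94%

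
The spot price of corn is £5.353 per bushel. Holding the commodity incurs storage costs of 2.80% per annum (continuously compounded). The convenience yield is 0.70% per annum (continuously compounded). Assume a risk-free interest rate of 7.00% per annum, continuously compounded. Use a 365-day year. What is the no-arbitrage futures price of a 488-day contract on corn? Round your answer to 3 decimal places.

Net carry = r + u − y = 0.0700 + 0.0280 − 0.0070 = 0.0910
F = S·e^((r+u−y)T) = 5.353 · e^(0.0910 × 488/365) = 5.353 · e^0.121666
= 5.353 × 1.129377 = £6.046 per bushel

£6.046 per bushel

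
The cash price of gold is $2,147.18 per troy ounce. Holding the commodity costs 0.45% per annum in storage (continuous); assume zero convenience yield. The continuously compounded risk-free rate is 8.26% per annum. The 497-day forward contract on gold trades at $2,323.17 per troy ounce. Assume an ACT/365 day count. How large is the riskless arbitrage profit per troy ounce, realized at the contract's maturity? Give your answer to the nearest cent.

$94.38 per troy ounce

Fair forward: F* = S·e^(carry·T), with carry = (r + u) = 0.0826 + 0.0045 = 0.0871
F* = 2147.18 · e^(0.0871 × 497/365) = 2147.18 · e^0.11859918 = 2147.18 × 1.12591854 = $2417.5498
Market $2323.17 < fair $2417.5498: forward underpriced → reverse cash-and-carry (short spot, go long the forward).
At maturity, profit = |F_mkt − F*| = |2323.17 − 2417.5498| = $94.38 per troy ounce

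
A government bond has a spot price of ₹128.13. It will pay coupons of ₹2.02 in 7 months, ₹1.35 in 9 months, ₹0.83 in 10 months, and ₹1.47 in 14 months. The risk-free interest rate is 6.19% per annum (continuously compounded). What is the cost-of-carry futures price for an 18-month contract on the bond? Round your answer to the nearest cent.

PV(coupons) I = 2.02·e^(−0.0619·7/12) + 1.35·e^(−0.0619·9/12) + 0.83·e^(−0.0619·10/12) + 1.47·e^(−0.0619·14/12)
I = 1.9484 + 1.2888 + 0.7883 + 1.3676 = 5.3931
F = (S − I)·e^(rT) = (128.13 − 5.3931) · e^(0.0619·18/12)
= 122.7369 · e^0.092850 = 122.7369 × 1.097297 = ₹134.68

₹134.68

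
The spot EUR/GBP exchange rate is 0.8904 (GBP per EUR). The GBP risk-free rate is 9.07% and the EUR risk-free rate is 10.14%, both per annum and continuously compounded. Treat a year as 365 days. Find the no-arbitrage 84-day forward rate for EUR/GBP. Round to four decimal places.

F = S·e^((r_GBP − r_EUR)T) = 0.8904 · e^((0.0907 − 0.1014) × 84/365)
= 0.8904 · e^-0.002462 = 0.8904 × 0.997541
F = 0.8882 GBP per EUR

0.8882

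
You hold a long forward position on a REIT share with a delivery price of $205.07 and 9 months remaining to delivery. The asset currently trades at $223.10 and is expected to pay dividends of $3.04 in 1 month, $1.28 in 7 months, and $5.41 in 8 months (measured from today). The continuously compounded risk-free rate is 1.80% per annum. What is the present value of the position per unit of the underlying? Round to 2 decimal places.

PV(remaining dividends) I = 3.04·e^(−0.0180·1/12) + 1.28·e^(−0.0180·7/12) + 5.41·e^(−0.0180·8/12) = 9.6475
Current forward F = (S − I)·e^(rT) = (223.10 − 9.6475)·e^(0.0180·9/12) = 213.4525 × 1.013592 = 216.3537
Value (long) = (F − K)·e^(−rT) = (216.3537 − 205.07) × 0.986591 = 11.1324
Value = $11.13

$11.13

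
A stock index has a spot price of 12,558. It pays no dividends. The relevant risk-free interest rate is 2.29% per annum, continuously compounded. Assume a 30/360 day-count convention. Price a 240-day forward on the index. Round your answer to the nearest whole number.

F = S·e^(rT) = 12558 · e^(0.0229 × 240/360)
= 12558 · e^0.015267 = 12558 × 1.015384
F = 12,751

12,751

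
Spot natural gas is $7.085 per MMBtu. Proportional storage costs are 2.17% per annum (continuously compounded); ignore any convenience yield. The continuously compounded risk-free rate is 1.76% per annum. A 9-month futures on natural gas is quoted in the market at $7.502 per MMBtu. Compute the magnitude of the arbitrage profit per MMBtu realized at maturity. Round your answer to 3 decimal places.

Fair futures: F* = S·e^(carry·T), with carry = (r + u) = 0.0176 + 0.0217 = 0.0393
F* = 7.085 · e^(0.0393 × 9/12) = 7.085 · e^0.029475 = 7.085 × 1.029914 = $7.2969
Market $7.502 > fair $7.2969: forward overpriced → cash-and-carry (buy spot, short the forward).
At maturity, profit = |F_mkt − F*| = |7.502 − 7.2969| = $0.205 per MMBtu

$0.205 per MMBtu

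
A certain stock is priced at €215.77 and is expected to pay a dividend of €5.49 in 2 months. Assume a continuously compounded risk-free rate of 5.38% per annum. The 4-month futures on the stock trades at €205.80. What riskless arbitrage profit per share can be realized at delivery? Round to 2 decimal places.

€8.33 per share

PV(dividends) I = 5.49·e^(−0.0538·2/12) = 5.4410
Fair futures F* = (S − I)·e^(rT) = (215.77 − 5.4410)·e^0.017933 = 210.3290 × 1.018095 = 214.1349
Market €205.80 < fair 214.1349: forward underpriced → reverse cash-and-carry (short the stock, invest proceeds at r, pay the dividends, go long the forward).
Profit at T = |F_mkt − F*| = |205.80 − 214.1349| = €8.33 per share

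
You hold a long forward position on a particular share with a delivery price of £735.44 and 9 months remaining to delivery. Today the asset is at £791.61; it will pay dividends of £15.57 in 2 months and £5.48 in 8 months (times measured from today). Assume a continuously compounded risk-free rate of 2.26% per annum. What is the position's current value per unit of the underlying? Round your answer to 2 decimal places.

PV(remaining dividends) I = 15.57·e^(−0.0226·2/12) + 5.48·e^(−0.0226·8/12) = 20.9095
Current forward F = (S − I)·e^(rT) = (791.61 − 20.9095)·e^(0.0226·9/12) = 770.7005 × 1.017094 = 783.8749
Value (long) = (F − K)·e^(−rT) = (783.8749 − 735.44) × 0.983193 = 47.6209
Value = £47.62

£47.62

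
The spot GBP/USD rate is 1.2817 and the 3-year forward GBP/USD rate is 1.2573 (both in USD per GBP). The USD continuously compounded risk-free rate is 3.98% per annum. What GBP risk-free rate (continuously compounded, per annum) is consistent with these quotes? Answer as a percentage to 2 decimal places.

4.62%

F = S·e^((r_USD − r_GBP)T) ⇒ r_GBP = r_USD − ln(F/S)/T
ln(1.2573/1.2817) = -0.019221; /(3) = -0.006407
r_GBP = 0.0398 + 0.006407 = 0.046207
r_GBP = 4.62%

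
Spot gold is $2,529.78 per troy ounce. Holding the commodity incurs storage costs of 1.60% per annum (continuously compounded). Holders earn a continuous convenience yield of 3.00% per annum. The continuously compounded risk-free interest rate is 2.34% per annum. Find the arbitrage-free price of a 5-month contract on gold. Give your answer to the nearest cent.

$2,539.71 per troy ounce

Net carry = r + u − y = 0.0234 + 0.0160 − 0.0300 = 0.0094
F = S·e^((r+u−y)T) = 2529.78 · e^(0.0094 × 5/12) = 2529.78 · e^0.00391667
= 2529.78 × 1.00392435 = $2,539.71 per troy ounce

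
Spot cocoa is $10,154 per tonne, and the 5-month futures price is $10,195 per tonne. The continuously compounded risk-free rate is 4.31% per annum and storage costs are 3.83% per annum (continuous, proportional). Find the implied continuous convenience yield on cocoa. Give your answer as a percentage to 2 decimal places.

F = S·e^((r+u−y)T) ⇒ (r+u−y) = ln(F/S)/T
ln(10195/10154) = 0.004030; /T ⇒ 0.009672
y = r + u − ln(F/S)/T = 0.0431 + 0.0383 − 0.009672 = 0.071728
y = 7.17%

7.17%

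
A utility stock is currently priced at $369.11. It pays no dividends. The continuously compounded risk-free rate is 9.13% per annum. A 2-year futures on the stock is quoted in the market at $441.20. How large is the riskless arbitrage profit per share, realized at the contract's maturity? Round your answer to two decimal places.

Fair futures: F* = S·e^(carry·T), with carry = r = 0.0913
F* = 369.11 · e^(0.0913 × 2) = 369.11 · e^0.182600 = 369.11 × 1.200334 = $443.0553
Market $441.20 < fair $443.0553: forward underpriced → reverse cash-and-carry (short spot, go long the forward).
At maturity, profit = |F_mkt − F*| = |441.20 − 443.0553| = $1.86 per share

$1.86 per share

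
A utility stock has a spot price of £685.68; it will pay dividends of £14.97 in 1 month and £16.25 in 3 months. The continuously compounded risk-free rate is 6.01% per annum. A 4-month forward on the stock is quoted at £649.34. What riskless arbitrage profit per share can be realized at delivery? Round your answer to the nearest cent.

£18.69 per share

PV(dividends) I = 14.97·e^(−0.0601·1/12) + 16.25·e^(−0.0601·3/12) = 30.9029
Fair forward F* = (S − I)·e^(rT) = (685.68 − 30.9029)·e^0.020033 = 654.7771 × 1.020235 = 668.0265
Market £649.34 < fair 668.0265: forward underpriced → reverse cash-and-carry (short the stock, invest proceeds at r, pay the dividends, go long the forward).
Profit at T = |F_mkt − F*| = |649.34 − 668.0265| = £18.69 per share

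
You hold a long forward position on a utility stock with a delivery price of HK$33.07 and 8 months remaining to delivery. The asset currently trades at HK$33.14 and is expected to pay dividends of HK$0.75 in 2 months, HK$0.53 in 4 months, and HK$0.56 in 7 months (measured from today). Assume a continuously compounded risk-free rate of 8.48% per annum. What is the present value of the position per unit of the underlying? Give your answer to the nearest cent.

PV(remaining dividends) I = 0.75·e^(−0.0848·2/12) + 0.53·e^(−0.0848·4/12) + 0.56·e^(−0.0848·7/12) = 1.7877
Current forward F = (S − I)·e^(rT) = (33.14 − 1.7877)·e^(0.0848·8/12) = 31.3523 × 1.058162 = 33.1758
Value (long) = (F − K)·e^(−rT) = (33.1758 − 33.07) × 0.945035 = 0.1000
Value = HK$0.10

HK$0.10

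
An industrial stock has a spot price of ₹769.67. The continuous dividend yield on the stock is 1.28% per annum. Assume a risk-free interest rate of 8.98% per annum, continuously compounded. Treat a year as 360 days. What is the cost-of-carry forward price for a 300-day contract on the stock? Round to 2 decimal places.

₹820.68

F = S·e^((r − q)T) = 769.67 · e^((0.0898 − 0.0128) × 300/360)
= 769.67 · e^0.064167 = 769.67 × 1.066270
F = ₹820.68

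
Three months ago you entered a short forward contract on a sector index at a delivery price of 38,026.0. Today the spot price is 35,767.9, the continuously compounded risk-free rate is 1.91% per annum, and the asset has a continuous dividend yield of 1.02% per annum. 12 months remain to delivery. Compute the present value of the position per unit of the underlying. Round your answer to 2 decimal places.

1901.67

Current fair forward for the remaining 12 months: F = S·e^((r − q)·T), (r − q) = 0.0191 − 0.0102 = 0.0089
F = 35767.9 · e^(0.0089 × 12/12) = 35767.9 × 1.00893972 = 36087.6550
Value of long forward = (F − K)·e^(−rT) = (36087.6550 − 38026.0) · e^(−0.0191·12/12)
= -1938.3450 × 0.98108125 = -1901.67
Short position value = −(long value) = 1901.67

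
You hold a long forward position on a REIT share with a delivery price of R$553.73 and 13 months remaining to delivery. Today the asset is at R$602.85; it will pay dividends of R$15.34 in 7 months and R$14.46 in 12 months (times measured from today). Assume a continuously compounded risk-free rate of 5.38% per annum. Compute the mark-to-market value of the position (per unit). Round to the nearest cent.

PV(remaining dividends) I = 15.34·e^(−0.0538·7/12) + 14.46·e^(−0.0538·12/12) = 28.5687
Current forward F = (S − I)·e^(rT) = (602.85 − 28.5687)·e^(0.0538·13/12) = 574.2813 × 1.060015 = 608.7468
Value (long) = (F − K)·e^(−rT) = (608.7468 − 553.73) × 0.943383 = 51.9019
Value = R$51.90

R$51.90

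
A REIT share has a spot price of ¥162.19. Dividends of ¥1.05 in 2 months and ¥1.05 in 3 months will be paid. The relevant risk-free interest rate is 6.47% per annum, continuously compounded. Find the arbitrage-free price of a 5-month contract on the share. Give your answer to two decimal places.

¥164.49

PV(dividends) I = 1.05·e^(−0.0647·2/12) + 1.05·e^(−0.0647·3/12)
I = 1.0387 + 1.0332 = 2.0719
F = (S − I)·e^(rT) = (162.19 − 2.0719) · e^(0.0647·5/12)
= 160.1181 · e^0.026958 = 160.1181 × 1.027325 = ¥164.49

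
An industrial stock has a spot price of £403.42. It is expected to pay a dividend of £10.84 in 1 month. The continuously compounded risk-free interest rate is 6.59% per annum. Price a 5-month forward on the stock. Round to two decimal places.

PV(dividends) I = 10.84·e^(−0.0659·1/12)
I = 10.7806
F = (S − I)·e^(rT) = (403.42 − 10.7806) · e^(0.0659·5/12)
= 392.6394 · e^0.027458 = 392.6394 × 1.027838 = £403.57

£403.57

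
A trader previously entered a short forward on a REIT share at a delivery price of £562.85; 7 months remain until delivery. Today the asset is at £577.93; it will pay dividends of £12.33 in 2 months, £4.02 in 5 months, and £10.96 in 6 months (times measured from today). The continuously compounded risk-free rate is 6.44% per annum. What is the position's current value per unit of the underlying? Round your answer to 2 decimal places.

-£9.11

PV(remaining dividends) I = 12.33·e^(−0.0644·2/12) + 4.02·e^(−0.0644·5/12) + 10.96·e^(−0.0644·6/12) = 26.7246
Current forward F = (S − I)·e^(rT) = (577.93 − 26.7246)·e^(0.0644·7/12) = 551.2054 × 1.038281 = 572.3061
Value (long) = (F − K)·e^(−rT) = (572.3061 − 562.85) × 0.963130 = 9.1075
Short position value = −(long value) = -£9.11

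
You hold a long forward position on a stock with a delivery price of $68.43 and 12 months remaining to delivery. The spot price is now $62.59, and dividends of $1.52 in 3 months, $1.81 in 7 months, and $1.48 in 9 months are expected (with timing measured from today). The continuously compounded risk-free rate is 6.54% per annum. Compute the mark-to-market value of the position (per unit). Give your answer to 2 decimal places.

PV(remaining dividends) I = 1.52·e^(−0.0654·3/12) + 1.81·e^(−0.0654·7/12) + 1.48·e^(−0.0654·9/12) = 4.6468
Current forward F = (S − I)·e^(rT) = (62.59 − 4.6468)·e^(0.0654·12/12) = 57.9432 × 1.067586 = 61.8593
Value (long) = (F − K)·e^(−rT) = (61.8593 − 68.43) × 0.936693 = -6.1547
Value = -$6.15

-$6.15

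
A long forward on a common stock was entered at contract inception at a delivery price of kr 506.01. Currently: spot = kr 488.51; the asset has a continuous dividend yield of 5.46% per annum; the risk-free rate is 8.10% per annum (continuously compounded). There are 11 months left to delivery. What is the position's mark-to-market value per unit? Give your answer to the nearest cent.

Current fair forward for the remaining 11 months: F = S·e^((r − q)·T), (r − q) = 0.0810 − 0.0546 = 0.0264
F = 488.51 · e^(0.0264 × 11/12) = 488.51 × 1.024495 = 500.4761
Value of long forward = (F − K)·e^(−rT) = (500.4761 − 506.01) · e^(−0.0810·11/12)
= -5.5339 × 0.928440 = -5.14

-kr 5.14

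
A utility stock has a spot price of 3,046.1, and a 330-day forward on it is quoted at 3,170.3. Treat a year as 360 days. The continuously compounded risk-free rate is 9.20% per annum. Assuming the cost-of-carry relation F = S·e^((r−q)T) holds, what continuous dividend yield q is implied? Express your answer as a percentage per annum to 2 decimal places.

From F = S·e^((r−q)T): (r − q) = ln(F/S)/T
ln(3170.3/3046.1) = ln(1.040773) = 0.039964
(r − q) = 0.039964 / (330/360) = 0.043597
q = r − ln(F/S)/T = 0.0920 − 0.043597 = 0.048403
q = 4.84%

4.84%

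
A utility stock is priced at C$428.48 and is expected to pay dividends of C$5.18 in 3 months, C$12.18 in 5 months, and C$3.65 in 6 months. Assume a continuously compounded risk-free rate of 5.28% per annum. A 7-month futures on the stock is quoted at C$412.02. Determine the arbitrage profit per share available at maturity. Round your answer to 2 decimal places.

C$8.64 per share

PV(dividends) I = 5.18·e^(−0.0528·3/12) + 12.18·e^(−0.0528·5/12) + 3.65·e^(−0.0528·6/12) = 20.5819
Fair futures F* = (S − I)·e^(rT) = (428.48 − 20.5819)·e^0.030800 = 407.8981 × 1.031279 = 420.6567
Market C$412.02 < fair 420.6567: forward underpriced → reverse cash-and-carry (short the stock, invest proceeds at r, pay the dividends, go long the forward).
Profit at T = |F_mkt − F*| = |412.02 − 420.6567| = C$8.64 per share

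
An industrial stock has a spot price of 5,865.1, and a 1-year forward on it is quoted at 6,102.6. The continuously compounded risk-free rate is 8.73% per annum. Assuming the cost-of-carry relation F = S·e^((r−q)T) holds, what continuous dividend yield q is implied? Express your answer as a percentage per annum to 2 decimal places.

From F = S·e^((r−q)T): (r − q) = ln(F/S)/T
ln(6102.6/5865.1) = ln(1.040494) = 0.039696
(r − q) = 0.039696 / (1) = 0.039696
q = r − ln(F/S)/T = 0.0873 − 0.039696 = 0.047604
q = 4.76%

4.76%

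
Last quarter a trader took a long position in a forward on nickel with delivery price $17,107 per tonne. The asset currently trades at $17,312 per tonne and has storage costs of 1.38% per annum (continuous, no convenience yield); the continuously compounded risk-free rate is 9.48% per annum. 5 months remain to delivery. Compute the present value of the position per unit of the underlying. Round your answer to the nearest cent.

$967.39 per tonne

Current fair forward for the remaining 5 months: F = S·e^((r + u)·T), (r + u) = 0.0948 + 0.0138 = 0.1086
F = 17312 · e^(0.1086 × 5/12) = 17312 × 1.04628940 = 18113.3621
Value of long forward = (F − K)·e^(−rT) = (18113.3621 − 17107) · e^(−0.0948·5/12)
= 1006.3621 × 0.96126995 = 967.39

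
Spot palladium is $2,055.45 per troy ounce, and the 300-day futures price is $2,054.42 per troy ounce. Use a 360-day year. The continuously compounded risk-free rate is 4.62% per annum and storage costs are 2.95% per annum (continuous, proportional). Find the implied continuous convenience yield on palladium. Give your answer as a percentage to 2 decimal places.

F = S·e^((r+u−y)T) ⇒ (r+u−y) = ln(F/S)/T
ln(2054.42/2055.45) = -0.000501; /T ⇒ -0.000601
y = r + u − ln(F/S)/T = 0.0462 + 0.0295 + 0.000601 = 0.076301
y = 7.63%

7.63%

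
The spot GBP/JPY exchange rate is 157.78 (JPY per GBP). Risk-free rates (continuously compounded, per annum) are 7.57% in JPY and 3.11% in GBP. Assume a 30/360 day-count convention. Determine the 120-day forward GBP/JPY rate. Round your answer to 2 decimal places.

F = S·e^((r_JPY − r_GBP)T) = 157.78 · e^((0.0757 − 0.0311) × 120/360)
= 157.78 · e^0.014867 = 157.78 × 1.014978
F = 160.14 JPY per GBP

160.14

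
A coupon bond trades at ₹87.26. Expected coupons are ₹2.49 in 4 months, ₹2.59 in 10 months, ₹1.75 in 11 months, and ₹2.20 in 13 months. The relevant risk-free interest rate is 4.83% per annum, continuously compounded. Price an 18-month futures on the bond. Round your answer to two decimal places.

PV(coupons) I = 2.49·e^(−0.0483·4/12) + 2.59·e^(−0.0483·10/12) + 1.75·e^(−0.0483·11/12) + 2.20·e^(−0.0483·13/12)
I = 2.4502 + 2.4878 + 1.6742 + 2.0878 = 8.7000
F = (S − I)·e^(rT) = (87.26 − 8.7000) · e^(0.0483·18/12)
= 78.5600 · e^0.072450 = 78.5600 × 1.075139 = ₹84.46

₹84.46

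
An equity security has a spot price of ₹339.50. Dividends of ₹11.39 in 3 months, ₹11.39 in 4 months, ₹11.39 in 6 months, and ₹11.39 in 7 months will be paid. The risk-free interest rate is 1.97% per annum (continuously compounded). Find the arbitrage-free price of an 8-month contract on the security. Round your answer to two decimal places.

₹298.20

PV(dividends) I = 11.39·e^(−0.0197·3/12) + 11.39·e^(−0.0197·4/12) + 11.39·e^(−0.0197·6/12) + 11.39·e^(−0.0197·7/12)
I = 11.3340 + 11.3155 + 11.2784 + 11.2599 = 45.1878
F = (S − I)·e^(rT) = (339.50 − 45.1878) · e^(0.0197·8/12)
= 294.3122 · e^0.013133 = 294.3122 × 1.013220 = ₹298.20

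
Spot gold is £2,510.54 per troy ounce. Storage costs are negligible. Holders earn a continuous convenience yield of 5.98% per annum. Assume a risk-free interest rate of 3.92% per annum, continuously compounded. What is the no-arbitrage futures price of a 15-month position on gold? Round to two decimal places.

Net carry = r + u − y = 0.0392 + 0.0000 − 0.0598 = -0.0206
F = S·e^((r+u−y)T) = 2510.54 · e^(-0.0206 × 15/12) = 2510.54 · e^-0.02575000
= 2510.54 × 0.97457870 = £2,446.72 per troy ounce

£2,446.72 per troy ounce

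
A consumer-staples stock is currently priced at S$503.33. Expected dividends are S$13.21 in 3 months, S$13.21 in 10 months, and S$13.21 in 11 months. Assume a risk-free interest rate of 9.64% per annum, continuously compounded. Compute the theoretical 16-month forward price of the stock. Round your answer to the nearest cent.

PV(dividends) I = 13.21·e^(−0.0964·3/12) + 13.21·e^(−0.0964·10/12) + 13.21·e^(−0.0964·11/12)
I = 12.8954 + 12.1903 + 12.0928 = 37.1785
F = (S − I)·e^(rT) = (503.33 − 37.1785) · e^(0.0964·16/12)
= 466.1515 · e^0.128533 = 466.1515 × 1.137159 = S$530.09

S$530.09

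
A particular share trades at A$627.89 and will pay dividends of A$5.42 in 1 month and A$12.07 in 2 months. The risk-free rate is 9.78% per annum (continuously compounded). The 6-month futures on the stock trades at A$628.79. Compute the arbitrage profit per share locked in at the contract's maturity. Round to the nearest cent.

A$12.45 per share

PV(dividends) I = 5.42·e^(−0.0978·1/12) + 12.07·e^(−0.0978·2/12) = 17.2509
Fair futures F* = (S − I)·e^(rT) = (627.89 − 17.2509)·e^0.048900 = 610.6391 × 1.050115 = 641.2413
Market A$628.79 < fair 641.2413: forward underpriced → reverse cash-and-carry (short the stock, invest proceeds at r, pay the dividends, go long the forward).
Profit at T = |F_mkt − F*| = |628.79 − 641.2413| = A$12.45 per share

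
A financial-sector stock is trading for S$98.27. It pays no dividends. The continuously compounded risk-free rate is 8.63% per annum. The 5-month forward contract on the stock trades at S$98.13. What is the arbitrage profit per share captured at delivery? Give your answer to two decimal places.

Fair forward: F* = S·e^(carry·T), with carry = r = 0.0863
F* = 98.27 · e^(0.0863 × 5/12) = 98.27 · e^0.035958 = 98.27 × 1.036612 = S$101.8679
Market S$98.13 < fair S$101.8679: forward underpriced → reverse cash-and-carry (short spot, go long the forward).
At maturity, profit = |F_mkt − F*| = |98.13 − 101.8679| = S$3.74 per share

S$3.74 per share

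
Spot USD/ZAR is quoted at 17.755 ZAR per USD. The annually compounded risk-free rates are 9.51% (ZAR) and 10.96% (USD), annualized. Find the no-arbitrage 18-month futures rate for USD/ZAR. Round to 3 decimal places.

By covered interest parity, F = S · (1+r_ZAR)^T / (1+r_USD)^T
= 17.755 × 1.145990 / 1.168825 = 17.755 × 0.980463
F = 17.408 ZAR per USD

17.408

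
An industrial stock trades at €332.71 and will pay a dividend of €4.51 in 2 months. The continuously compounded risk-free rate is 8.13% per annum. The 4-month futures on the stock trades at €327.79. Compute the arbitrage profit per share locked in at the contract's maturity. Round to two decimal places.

€9.49 per share

PV(dividends) I = 4.51·e^(−0.0813·2/12) = 4.4493
Fair futures F* = (S − I)·e^(rT) = (332.71 − 4.4493)·e^0.027100 = 328.2607 × 1.027471 = 337.2783
Market €327.79 < fair 337.2783: forward underpriced → reverse cash-and-carry (short the stock, invest proceeds at r, pay the dividends, go long the forward).
Profit at T = |F_mkt − F*| = |327.79 − 337.2783| = €9.49 per share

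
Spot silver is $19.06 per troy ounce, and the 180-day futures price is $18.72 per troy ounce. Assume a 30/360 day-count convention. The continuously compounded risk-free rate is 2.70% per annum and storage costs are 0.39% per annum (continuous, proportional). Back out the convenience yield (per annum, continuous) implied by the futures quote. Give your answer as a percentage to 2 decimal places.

6.69%

F = S·e^((r+u−y)T) ⇒ (r+u−y) = ln(F/S)/T
ln(18.72/19.06) = -0.017999; /T ⇒ -0.035998
y = r + u − ln(F/S)/T = 0.0270 + 0.0039 + 0.035998 = 0.066898
y = 6.69%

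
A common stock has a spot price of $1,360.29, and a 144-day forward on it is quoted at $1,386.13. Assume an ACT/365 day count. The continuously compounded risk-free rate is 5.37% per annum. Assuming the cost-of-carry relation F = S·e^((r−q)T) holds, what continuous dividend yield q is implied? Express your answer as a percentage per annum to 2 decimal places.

From F = S·e^((r−q)T): (r − q) = ln(F/S)/T
ln(1386.13/1360.29) = ln(1.018996) = 0.018818
(r − q) = 0.018818 / (144/365) = 0.047698
q = r − ln(F/S)/T = 0.0537 − 0.047698 = 0.006002
q = 0.60%

0.60%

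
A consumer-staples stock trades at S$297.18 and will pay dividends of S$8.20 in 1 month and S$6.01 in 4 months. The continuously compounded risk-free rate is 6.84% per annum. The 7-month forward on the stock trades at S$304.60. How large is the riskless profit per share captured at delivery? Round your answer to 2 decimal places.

S$9.92 per share

PV(dividends) I = 8.20·e^(−0.0684·1/12) + 6.01·e^(−0.0684·4/12) = 14.0279
Fair forward F* = (S − I)·e^(rT) = (297.18 − 14.0279)·e^0.039900 = 283.1521 × 1.040707 = 294.6784
Market S$304.60 > fair 294.6784: forward overpriced → cash-and-carry (borrow at r, buy the stock and collect the dividends, short the forward).
Profit at T = |F_mkt − F*| = |304.60 − 294.6784| = S$9.92 per share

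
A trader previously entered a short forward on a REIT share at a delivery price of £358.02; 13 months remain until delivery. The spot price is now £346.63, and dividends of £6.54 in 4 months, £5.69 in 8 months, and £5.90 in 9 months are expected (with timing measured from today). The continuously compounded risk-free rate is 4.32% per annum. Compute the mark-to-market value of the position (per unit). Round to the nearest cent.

£12.71

PV(remaining dividends) I = 6.54·e^(−0.0432·4/12) + 5.69·e^(−0.0432·8/12) + 5.90·e^(−0.0432·9/12) = 17.6869
Current forward F = (S − I)·e^(rT) = (346.63 − 17.6869)·e^(0.0432·13/12) = 328.9431 × 1.047912 = 344.7034
Value (long) = (F − K)·e^(−rT) = (344.7034 − 358.02) × 0.954278 = -12.7077
Short position value = −(long value) = £12.71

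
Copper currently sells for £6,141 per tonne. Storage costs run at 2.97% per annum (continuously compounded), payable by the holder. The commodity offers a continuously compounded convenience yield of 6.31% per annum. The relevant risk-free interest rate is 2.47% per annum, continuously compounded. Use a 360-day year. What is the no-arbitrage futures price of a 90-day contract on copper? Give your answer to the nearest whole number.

£6,128 per tonne

Net carry = r + u − y = 0.0247 + 0.0297 − 0.0631 = -0.0087
F = S·e^((r+u−y)T) = 6141 · e^(-0.0087 × 90/360) = 6141 · e^-0.002175
= 6141 × 0.997827 = £6,128 per tonne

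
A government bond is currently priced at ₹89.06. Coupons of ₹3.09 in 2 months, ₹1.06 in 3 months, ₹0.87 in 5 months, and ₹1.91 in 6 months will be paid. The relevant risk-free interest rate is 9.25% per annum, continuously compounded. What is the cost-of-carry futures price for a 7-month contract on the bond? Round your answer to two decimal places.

PV(coupons) I = 3.09·e^(−0.0925·2/12) + 1.06·e^(−0.0925·3/12) + 0.87·e^(−0.0925·5/12) + 1.91·e^(−0.0925·6/12)
I = 3.0427 + 1.0358 + 0.8371 + 1.8237 = 6.7393
F = (S − I)·e^(rT) = (89.06 − 6.7393) · e^(0.0925·7/12)
= 82.3207 · e^0.053958 = 82.3207 × 1.055440 = ₹86.88

₹86.88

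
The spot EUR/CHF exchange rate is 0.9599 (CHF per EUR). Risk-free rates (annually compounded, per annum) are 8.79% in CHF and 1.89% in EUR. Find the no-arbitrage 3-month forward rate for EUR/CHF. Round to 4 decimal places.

By covered interest parity, F = S · (1+r_CHF)^T / (1+r_EUR)^T
= 0.9599 × 1.021286 / 1.004692 = 0.9599 × 1.016517
F = 0.9758 CHF per EUR

0.9758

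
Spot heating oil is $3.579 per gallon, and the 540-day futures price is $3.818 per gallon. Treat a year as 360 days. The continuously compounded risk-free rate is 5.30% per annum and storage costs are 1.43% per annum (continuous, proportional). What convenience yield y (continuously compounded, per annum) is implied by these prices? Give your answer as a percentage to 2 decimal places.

F = S·e^((r+u−y)T) ⇒ (r+u−y) = ln(F/S)/T
ln(3.818/3.579) = 0.064643; /T ⇒ 0.043095
y = r + u − ln(F/S)/T = 0.0530 + 0.0143 − 0.043095 = 0.024205
y = 2.42%

2.42%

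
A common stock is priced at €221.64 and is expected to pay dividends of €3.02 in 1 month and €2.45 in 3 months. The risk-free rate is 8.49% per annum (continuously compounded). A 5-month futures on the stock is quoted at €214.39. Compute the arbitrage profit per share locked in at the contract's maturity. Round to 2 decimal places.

PV(dividends) I = 3.02·e^(−0.0849·1/12) + 2.45·e^(−0.0849·3/12) = 5.3973
Fair futures F* = (S − I)·e^(rT) = (221.64 − 5.3973)·e^0.035375 = 216.2427 × 1.036008 = 224.0292
Market €214.39 < fair 224.0292: forward underpriced → reverse cash-and-carry (short the stock, invest proceeds at r, pay the dividends, go long the forward).
Profit at T = |F_mkt − F*| = |214.39 − 224.0292| = €9.64 per share

€9.64 per share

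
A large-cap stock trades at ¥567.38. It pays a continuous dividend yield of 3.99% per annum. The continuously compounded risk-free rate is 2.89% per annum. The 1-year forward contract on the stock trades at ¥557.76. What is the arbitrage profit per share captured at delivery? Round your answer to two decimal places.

Fair forward: F* = S·e^(carry·T), with carry = (r − q) = 0.0289 − 0.0399 = -0.0110
F* = 567.38 · e^(-0.0110 × 12/12) = 567.38 · e^-0.011000 = 567.38 × 0.989060 = ¥561.1729
Market ¥557.76 < fair ¥561.1729: forward underpriced → reverse cash-and-carry (short spot, go long the forward).
At maturity, profit = |F_mkt − F*| = |557.76 − 561.1729| = ¥3.41 per share

¥3.41 per share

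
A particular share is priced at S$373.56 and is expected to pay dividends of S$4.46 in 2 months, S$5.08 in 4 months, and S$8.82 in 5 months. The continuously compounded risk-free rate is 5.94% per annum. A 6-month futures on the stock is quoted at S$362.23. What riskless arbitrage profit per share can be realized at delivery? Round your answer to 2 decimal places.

PV(dividends) I = 4.46·e^(−0.0594·2/12) + 5.08·e^(−0.0594·4/12) + 8.82·e^(−0.0594·5/12) = 18.0009
Fair futures F* = (S − I)·e^(rT) = (373.56 − 18.0009)·e^0.029700 = 355.5591 × 1.030145 = 366.2774
Market S$362.23 < fair 366.2774: forward underpriced → reverse cash-and-carry (short the stock, invest proceeds at r, pay the dividends, go long the forward).
Profit at T = |F_mkt − F*| = |362.23 − 366.2774| = S$4.05 per share

S$4.05 per share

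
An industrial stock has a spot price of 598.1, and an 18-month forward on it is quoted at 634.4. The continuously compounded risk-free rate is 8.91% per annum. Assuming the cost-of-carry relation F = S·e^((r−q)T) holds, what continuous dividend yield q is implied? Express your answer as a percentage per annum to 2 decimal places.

From F = S·e^((r−q)T): (r − q) = ln(F/S)/T
ln(634.4/598.1) = ln(1.060692) = 0.058922
(r − q) = 0.058922 / (18/12) = 0.039281
q = r − ln(F/S)/T = 0.0891 − 0.039281 = 0.049819
q = 4.98%

4.98%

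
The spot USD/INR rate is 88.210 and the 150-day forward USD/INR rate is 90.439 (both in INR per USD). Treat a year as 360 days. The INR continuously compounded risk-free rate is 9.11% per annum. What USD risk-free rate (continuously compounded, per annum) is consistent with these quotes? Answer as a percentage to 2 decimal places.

F = S·e^((r_INR − r_USD)T) ⇒ r_USD = r_INR − ln(F/S)/T
ln(90.439/88.210) = 0.024955; /(150/360) = 0.059892
r_USD = 0.0911 − 0.059892 = 0.031208
r_USD = 3.12%

3.12%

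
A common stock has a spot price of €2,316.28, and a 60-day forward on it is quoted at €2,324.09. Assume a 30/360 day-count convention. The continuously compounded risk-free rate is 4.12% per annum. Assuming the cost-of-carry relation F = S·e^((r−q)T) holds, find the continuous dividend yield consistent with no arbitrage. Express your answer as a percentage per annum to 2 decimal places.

2.10%

From F = S·e^((r−q)T): (r − q) = ln(F/S)/T
ln(2324.09/2316.28) = ln(1.003372) = 0.003366
(r − q) = 0.003366 / (60/360) = 0.020196
q = r − ln(F/S)/T = 0.0412 − 0.020196 = 0.021004
q = 2.10%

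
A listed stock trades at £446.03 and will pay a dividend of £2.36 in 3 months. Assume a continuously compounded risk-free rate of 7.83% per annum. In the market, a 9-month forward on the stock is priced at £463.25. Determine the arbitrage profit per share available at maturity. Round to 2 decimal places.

PV(dividends) I = 2.36·e^(−0.0783·3/12) = 2.3143
Fair forward F* = (S − I)·e^(rT) = (446.03 − 2.3143)·e^0.058725 = 443.7157 × 1.060484 = 470.5534
Market £463.25 < fair 470.5534: forward underpriced → reverse cash-and-carry (short the stock, invest proceeds at r, pay the dividends, go long the forward).
Profit at T = |F_mkt − F*| = |463.25 − 470.5534| = £7.30 per share

£7.30 per share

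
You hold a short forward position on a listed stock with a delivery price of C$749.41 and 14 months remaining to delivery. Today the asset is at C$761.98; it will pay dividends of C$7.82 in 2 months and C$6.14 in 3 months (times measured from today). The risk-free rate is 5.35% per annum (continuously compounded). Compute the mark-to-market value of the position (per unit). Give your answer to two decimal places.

PV(remaining dividends) I = 7.82·e^(−0.0535·2/12) + 6.14·e^(−0.0535·3/12) = 13.8090
Current forward F = (S − I)·e^(rT) = (761.98 − 13.8090)·e^(0.0535·14/12) = 748.1710 × 1.064406 = 796.3577
Value (long) = (F − K)·e^(−rT) = (796.3577 − 749.41) × 0.939491 = 44.1069
Short position value = −(long value) = -C$44.11

-C$44.11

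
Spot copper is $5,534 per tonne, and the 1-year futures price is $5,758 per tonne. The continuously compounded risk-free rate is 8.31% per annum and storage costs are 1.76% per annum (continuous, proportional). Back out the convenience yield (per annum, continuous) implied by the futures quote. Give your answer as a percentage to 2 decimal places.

6.10%

F = S·e^((r+u−y)T) ⇒ (r+u−y) = ln(F/S)/T
ln(5758/5534) = 0.039679; /T ⇒ 0.039679
y = r + u − ln(F/S)/T = 0.0831 + 0.0176 − 0.039679 = 0.061021
y = 6.10%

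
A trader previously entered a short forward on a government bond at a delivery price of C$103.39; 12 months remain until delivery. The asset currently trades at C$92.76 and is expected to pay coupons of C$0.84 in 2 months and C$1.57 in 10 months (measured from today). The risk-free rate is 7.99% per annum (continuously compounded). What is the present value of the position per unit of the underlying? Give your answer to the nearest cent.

C$4.99

PV(remaining coupons) I = 0.84·e^(−0.0799·2/12) + 1.57·e^(−0.0799·10/12) = 2.2978
Current forward F = (S − I)·e^(rT) = (92.76 − 2.2978)·e^(0.0799·12/12) = 90.4622 × 1.083179 = 97.9868
Value (long) = (F − K)·e^(−rT) = (97.9868 − 103.39) × 0.923209 = -4.9883
Short position value = −(long value) = C$4.99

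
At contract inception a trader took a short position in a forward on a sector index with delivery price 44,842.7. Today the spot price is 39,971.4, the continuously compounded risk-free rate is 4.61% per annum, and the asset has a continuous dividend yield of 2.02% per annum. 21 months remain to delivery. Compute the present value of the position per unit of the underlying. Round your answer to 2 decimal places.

2784.00

Current fair forward for the remaining 21 months: F = S·e^((r − q)·T), (r − q) = 0.0461 − 0.0202 = 0.0259
F = 39971.4 · e^(0.0259 × 21/12) = 39971.4 × 1.04636787 = 41824.7887
Value of long forward = (F − K)·e^(−rT) = (41824.7887 − 44842.7) · e^(−0.0461·21/12)
= -3017.9113 × 0.92249345 = -2784.00
Short position value = −(long value) = 2784.00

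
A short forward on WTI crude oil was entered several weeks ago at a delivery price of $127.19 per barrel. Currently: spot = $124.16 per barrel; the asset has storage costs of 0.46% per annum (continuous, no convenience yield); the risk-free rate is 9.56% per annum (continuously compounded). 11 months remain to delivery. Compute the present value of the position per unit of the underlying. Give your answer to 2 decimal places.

-$8.17 per barrel

Current fair forward for the remaining 11 months: F = S·e^((r + u)·T), (r + u) = 0.0956 + 0.0046 = 0.1002
F = 124.16 · e^(0.1002 × 11/12) = 124.16 × 1.096200 = 136.1042
Value of long forward = (F − K)·e^(−rT) = (136.1042 − 127.19) · e^(−0.0956·11/12)
= 8.9142 × 0.916097 = 8.17
Short position value = −(long value) = -$8.17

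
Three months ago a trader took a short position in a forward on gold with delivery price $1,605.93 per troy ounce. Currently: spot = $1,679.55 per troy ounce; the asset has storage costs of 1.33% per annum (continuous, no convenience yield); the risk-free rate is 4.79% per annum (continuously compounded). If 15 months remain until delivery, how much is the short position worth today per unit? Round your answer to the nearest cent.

-$195.11 per troy ounce

Current fair forward for the remaining 15 months: F = S·e^((r + u)·T), (r + u) = 0.0479 + 0.0133 = 0.0612
F = 1679.55 · e^(0.0612 × 15/12) = 1679.55 × 1.07950219 = 1813.0779
Value of long forward = (F − K)·e^(−rT) = (1813.0779 − 1605.93) · e^(−0.0479·15/12)
= 207.1479 × 0.94188226 = 195.11
Short position value = −(long value) = -$195.11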